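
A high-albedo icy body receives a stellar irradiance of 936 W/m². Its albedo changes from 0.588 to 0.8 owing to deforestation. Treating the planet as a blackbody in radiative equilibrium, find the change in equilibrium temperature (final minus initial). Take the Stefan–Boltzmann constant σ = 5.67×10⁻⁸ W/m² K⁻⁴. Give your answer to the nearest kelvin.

-34 K

Initial: T₁ = [S(1−0.588)/(4σ)]^(1/4) = 203.1 K.
Final:   T₂ = [S(1−0.8)/(4σ)]^(1/4) = 169.5 K.
ΔT = T₂ − T₁ = -33.57 K.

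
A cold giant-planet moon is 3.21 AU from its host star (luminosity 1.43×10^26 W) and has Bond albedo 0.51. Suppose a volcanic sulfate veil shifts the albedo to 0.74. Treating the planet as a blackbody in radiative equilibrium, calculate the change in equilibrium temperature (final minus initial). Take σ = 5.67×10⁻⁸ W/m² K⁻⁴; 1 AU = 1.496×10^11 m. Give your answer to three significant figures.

Orbital distance: d = 3.21 AU = 4.802×10^11 m.
Spreading L over a sphere of radius d: S = 1.43×10^26/(4π·4.80×10^11²) = 49.35 W/m².
Before: T₁ = [49.35·0.49/(4σ)]^(1/4) = 101.6 K.
Final:   T₂ = [S(1−0.74)/(4σ)]^(1/4) = 86.73 K.
Change: 86.73 − 101.6 = -14.89 K.

-14.9 K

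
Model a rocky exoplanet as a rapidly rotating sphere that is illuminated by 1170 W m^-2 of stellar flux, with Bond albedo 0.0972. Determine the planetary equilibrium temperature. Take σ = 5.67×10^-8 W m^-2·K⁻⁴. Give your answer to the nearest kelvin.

Averaging over the sphere, the absorbed flux is S(1−α)/4 = 264.1 W m^-2.
Balancing against σT⁴: T = (264.1/5.67×10⁻⁸)^(1/4) = 261.2 K.

261 kelvin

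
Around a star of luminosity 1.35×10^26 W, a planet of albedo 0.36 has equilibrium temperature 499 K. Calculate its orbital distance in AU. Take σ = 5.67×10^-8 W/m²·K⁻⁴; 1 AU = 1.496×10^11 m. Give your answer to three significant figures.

Energy balance gives S = 4σT⁴/(1−α) = 21970 W/m².
Then d = [L/(4πS)]^(1/2) = 2.211×10^10 m, i.e. 0.1478 AU.

0.148 AU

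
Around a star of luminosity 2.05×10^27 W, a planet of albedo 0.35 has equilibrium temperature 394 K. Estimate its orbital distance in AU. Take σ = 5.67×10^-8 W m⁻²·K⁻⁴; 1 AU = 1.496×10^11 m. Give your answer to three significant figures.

0.931 AU

The flux needed for this T is 4σT⁴/(1−0.35) = 8408 W m⁻².
S = L/(4πd²) → d = √(L/4πS) = √(2.05×10^27/(4π·8408)) = 1.393×10^11 m = 0.9311 AU.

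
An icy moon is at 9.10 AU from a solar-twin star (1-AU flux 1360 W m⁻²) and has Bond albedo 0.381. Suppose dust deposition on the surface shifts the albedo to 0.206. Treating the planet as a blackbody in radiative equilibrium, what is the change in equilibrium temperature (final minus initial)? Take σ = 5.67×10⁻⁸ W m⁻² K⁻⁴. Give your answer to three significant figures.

5.25 K

Flux at the orbit: S = 1360/(9.10)² = 16.42 W m⁻².
Initial: T₁ = [S(1−0.381)/(4σ)]^(1/4) = 81.82 K.
Final:   T₂ = [S(1−0.206)/(4σ)]^(1/4) = 87.08 K.
ΔT = T₂ − T₁ = 5.255 K.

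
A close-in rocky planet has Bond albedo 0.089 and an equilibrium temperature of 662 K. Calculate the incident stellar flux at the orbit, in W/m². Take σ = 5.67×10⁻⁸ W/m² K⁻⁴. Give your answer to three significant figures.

47800 W/m²

From S(1−α)/4 = σT⁴: S = 4σT⁴/(1−α).
σT⁴ = 5.67×10⁻⁸·(662)⁴ = 10890 W/m².
S = 4·10890/0.911 = 47810 W/m².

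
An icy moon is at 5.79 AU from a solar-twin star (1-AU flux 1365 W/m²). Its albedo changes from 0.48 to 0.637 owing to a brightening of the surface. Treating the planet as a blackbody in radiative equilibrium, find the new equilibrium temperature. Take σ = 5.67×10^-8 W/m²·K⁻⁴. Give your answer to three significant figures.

By the inverse-square law, S = 1365/5.79² = 40.72 W/m².
With the new albedo, S(1−α₂)/4 = 3.695 W/m², so T₂ = 89.85 K.

89.8 K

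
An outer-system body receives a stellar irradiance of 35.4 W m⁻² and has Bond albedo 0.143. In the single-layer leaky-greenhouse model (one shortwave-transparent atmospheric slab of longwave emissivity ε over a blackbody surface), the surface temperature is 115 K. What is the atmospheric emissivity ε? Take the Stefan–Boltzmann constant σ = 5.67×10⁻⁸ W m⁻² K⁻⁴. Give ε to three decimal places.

0.470

First, T_e = [35.40·(1−0.143)/(4σ)]^(1/4) = 107.5 K.
Inverting T_s⁴ = 2T_e⁴/(2−ε): (T_e/T_s)⁴ = 0.7648, so ε = 2(1 − 0.7648) = 0.4704.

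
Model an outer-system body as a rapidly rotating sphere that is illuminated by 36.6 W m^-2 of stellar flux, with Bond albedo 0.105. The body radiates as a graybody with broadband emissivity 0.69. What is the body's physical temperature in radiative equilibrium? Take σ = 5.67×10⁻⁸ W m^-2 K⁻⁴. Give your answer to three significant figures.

120 K

Absorbed flux (global mean): S(1−α)/4 = 36.60·0.895/4 = 8.189 W m^-2.
Equating to εσT⁴ with ε = 0.69: T = (8.189/0.69σ)^(1/4) = 120.3 K.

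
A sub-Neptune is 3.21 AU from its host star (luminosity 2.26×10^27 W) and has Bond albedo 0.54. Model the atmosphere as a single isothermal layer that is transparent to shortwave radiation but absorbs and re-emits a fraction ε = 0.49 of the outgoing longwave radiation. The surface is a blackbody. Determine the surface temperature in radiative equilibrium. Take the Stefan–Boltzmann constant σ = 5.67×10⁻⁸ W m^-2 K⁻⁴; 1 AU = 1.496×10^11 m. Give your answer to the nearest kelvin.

214 kelvin

Orbital distance: d = 3.21 AU = 4.802×10^11 m.
S = L/(4πd²) = 779.9 W m^-2.
The planet radiates to space at T_e = [S(1−α)/(4σ)]^(1/4) = 199.4 K.
For a single slab of emissivity ε, T_s⁴ = 2T_e⁴/(2−ε); thus T_s = 199.4·(1.325)^(1/4) = 213.9 K.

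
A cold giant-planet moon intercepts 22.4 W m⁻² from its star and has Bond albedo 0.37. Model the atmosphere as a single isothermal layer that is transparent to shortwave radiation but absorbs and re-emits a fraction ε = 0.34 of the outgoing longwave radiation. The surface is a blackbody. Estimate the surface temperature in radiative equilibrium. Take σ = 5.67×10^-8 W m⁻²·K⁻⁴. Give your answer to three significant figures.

The planet radiates to space at T_e = [S(1−α)/(4σ)]^(1/4) = 88.82 K.
Surface balance with a leaky layer gives σT_s⁴ = σT_e⁴·2/(2−ε), so T_s = T_e·[2/(2−0.34)]^(1/4) = 93.05 K.

93.1 K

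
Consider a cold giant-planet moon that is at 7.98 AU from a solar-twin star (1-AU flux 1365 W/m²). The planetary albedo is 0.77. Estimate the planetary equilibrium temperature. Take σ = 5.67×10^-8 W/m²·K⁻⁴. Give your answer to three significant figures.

68.3 K

By the inverse-square law, S = 1365/7.98² = 21.44 W/m².
Absorbed flux (global mean): S(1−α)/4 = 21.44·0.23/4 = 1.233 W/m².
Set σT⁴ = 1.233 → T = (1.233/σ)^(1/4) = 68.28 K.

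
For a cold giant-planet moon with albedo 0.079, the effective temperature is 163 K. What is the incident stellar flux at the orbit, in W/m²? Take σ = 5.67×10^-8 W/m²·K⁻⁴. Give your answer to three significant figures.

174 W/m²

Invert the energy balance for S: S = 4σT⁴/(1−α).
σT⁴ = 5.67×10⁻⁸·(163)⁴ = 40.03 W/m².
S = 4·40.03/0.921 = 173.8 W/m².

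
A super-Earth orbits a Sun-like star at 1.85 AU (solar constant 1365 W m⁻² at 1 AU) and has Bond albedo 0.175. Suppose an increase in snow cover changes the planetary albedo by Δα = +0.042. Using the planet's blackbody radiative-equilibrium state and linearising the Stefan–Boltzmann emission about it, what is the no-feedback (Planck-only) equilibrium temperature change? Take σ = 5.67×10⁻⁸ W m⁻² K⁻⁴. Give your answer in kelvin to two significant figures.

By the inverse-square law, S = 1365/1.85² = 398.8 W m⁻².
The baseline emission temperature is T_e = 195.2 K.
ΔF = −(S/4)Δα = −(398.8/4)×(+0.042) = -4.188 W m⁻².
Linearising σT⁴ gives d(σT⁴)/dT = 4σT_e³ = 1.686 W m⁻² per K.
Hence the no-feedback warming is ΔF/(4σT_e³) = -2.48 K.

-2.5 K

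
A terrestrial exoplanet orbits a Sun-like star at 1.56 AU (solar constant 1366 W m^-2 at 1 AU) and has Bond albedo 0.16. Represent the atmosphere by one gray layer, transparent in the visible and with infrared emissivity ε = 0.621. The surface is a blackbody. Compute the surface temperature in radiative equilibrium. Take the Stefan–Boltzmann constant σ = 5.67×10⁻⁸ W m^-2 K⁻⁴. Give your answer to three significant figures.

234 kelvin

Irradiance scales as 1/d², so S = 1366 W m^-2 × (1/1.56)² = 561.3 W m^-2.
The planet radiates to space at T_e = [S(1−α)/(4σ)]^(1/4) = 213.5 K.
Surface balance with a leaky layer gives σT_s⁴ = σT_e⁴·2/(2−ε), so T_s = T_e·[2/(2−0.621)]^(1/4) = 234.3 K.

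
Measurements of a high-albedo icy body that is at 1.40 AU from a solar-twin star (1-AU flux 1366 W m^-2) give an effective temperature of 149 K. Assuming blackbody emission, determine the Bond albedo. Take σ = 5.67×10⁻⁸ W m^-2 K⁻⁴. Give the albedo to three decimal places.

0.840

By the inverse-square law, S = 1366/1.40² = 696.9 W m^-2.
From σT⁴ = S(1−α)/4 we invert for α: 1−α = 4σT⁴/S.
σT⁴ = 27.95 W m^-2, so 4σT⁴ = 111.8 W m^-2.
Hence α = 1 − 111.8/696.9 = 0.8396.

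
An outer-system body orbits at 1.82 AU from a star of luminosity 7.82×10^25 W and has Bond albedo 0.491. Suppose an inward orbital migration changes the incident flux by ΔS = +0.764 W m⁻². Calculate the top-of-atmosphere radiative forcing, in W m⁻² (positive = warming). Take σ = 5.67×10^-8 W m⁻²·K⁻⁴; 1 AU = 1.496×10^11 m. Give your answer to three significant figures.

d = 1.82 × 1.496×10^11 m = 2.723×10^11 m.
S = L/(4πd²) = 83.94 W m⁻².
Only a fraction (1−α) is absorbed and it's spread over 4πR², so ΔF = (1−α)ΔS/4 = 0.09722 W m⁻².

0.0972 W m⁻²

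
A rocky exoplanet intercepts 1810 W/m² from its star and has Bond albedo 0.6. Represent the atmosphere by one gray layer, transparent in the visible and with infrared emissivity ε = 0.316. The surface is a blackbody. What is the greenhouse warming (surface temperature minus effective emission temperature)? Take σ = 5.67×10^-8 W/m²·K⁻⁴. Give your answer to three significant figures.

Effective emission temperature (TOA balance): σT_e⁴ = S(1−α)/4 = 181.0 W/m² → T_e = 237.7 K.
For a single slab of emissivity ε, T_s⁴ = 2T_e⁴/(2−ε); thus T_s = 237.7·(1.188)^(1/4) = 248.1 K.
T_s − T_e = 248.1 − 237.7 = 10.44 K.

10.4 K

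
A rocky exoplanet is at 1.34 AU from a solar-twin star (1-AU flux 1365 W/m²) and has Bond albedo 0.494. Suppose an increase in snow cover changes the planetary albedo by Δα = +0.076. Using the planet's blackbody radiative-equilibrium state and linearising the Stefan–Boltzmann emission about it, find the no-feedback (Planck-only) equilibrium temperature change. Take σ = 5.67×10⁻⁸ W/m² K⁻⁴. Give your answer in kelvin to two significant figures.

-7.6 K

Irradiance scales as 1/d², so S = 1365 W/m² × (1/1.34)² = 760.2 W/m².
The baseline emission temperature is T_e = 202.9 K.
TOA radiative forcing: ΔF = −S·Δα/4 = −760.2·(+0.076)/4 = -14.44 W/m².
Linearising σT⁴ gives d(σT⁴)/dT = 4σT_e³ = 1.895 W/m² per K.
ΔT₀ = ΔF/λ_P = -14.44/1.895 = -7.62 K.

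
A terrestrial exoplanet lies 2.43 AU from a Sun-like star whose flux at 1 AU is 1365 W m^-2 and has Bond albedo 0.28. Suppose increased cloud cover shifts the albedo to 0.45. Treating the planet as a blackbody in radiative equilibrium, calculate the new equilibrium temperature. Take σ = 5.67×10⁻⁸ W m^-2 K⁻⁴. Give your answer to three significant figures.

Flux at the orbit: S = 1365/(2.43)² = 231.2 W m^-2.
New equilibrium: T₂ = [(1−0.45)·231.2/(4σ)]^(1/4) = 153.9 K.

154 kelvin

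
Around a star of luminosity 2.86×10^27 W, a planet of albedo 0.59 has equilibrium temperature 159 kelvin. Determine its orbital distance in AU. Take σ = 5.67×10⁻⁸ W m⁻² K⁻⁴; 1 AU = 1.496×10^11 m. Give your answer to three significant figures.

The flux needed for this T is 4σT⁴/(1−0.59) = 353.5 W m⁻².
From L = 4πd²S, d = √(2.86×10^27/(4π·353.5)) = 8.023×10^11 m = 5.363 AU.

5.36 AU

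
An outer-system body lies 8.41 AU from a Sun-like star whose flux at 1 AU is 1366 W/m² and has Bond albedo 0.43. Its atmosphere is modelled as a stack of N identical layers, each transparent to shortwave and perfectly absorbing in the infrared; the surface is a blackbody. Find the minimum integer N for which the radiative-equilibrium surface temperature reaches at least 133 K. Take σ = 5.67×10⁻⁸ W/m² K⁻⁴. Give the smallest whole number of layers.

6

Irradiance scales as 1/d², so S = 1366 W/m² × (1/8.41)² = 19.31 W/m².
Top-of-atmosphere balance: σT_e⁴ = S(1−α)/4 = 2.752 W/m² → T_e = 83.47 K.
T_s = (N+1)^(1/4)·T_e ≥ 133 K requires N+1 ≥ (T_s/T_e)⁴ = (133/83.47)⁴ = 6.446.
The minimum whole number is N = 6.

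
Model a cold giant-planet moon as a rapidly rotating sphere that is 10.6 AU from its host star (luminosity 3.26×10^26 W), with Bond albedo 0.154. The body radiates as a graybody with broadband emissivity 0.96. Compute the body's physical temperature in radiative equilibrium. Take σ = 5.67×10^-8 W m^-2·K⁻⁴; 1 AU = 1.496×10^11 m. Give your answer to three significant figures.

79.6 K

d = 10.6 × 1.496×10^11 m = 1.586×10^12 m.
S = L/(4πd²) = 10.32 W m^-2.
Averaging over the sphere, the absorbed flux is S(1−α)/4 = 2.182 W m^-2.
Equating to εσT⁴ with ε = 0.96: T = (2.182/0.96σ)^(1/4) = 79.57 K.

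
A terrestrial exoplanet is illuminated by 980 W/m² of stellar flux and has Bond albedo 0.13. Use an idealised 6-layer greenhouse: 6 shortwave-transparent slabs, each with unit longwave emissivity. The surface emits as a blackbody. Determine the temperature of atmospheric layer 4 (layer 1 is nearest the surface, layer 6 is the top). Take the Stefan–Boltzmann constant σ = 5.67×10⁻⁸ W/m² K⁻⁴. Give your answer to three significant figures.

326 K

OLR = S(1−α)/4 = 213.2 W/m²; the top layer radiates at T_e = 247.6 K.
The net upward flux σT_e⁴ is constant between every pair of levels, so T_k⁴ = (N+1−k)T_e⁴.
With k = 4: T_4 = (6+1−4)^¼·247.6 K = 325.9 K.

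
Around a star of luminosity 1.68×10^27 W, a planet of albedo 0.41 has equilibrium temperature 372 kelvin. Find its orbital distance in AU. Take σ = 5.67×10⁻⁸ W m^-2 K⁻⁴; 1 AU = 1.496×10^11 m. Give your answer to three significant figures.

Energy balance gives S = 4σT⁴/(1−α) = 7361 W m^-2.
From L = 4πd²S, d = √(1.68×10^27/(4π·7361)) = 1.348×10^11 m = 0.9008 AU.

0.901 AU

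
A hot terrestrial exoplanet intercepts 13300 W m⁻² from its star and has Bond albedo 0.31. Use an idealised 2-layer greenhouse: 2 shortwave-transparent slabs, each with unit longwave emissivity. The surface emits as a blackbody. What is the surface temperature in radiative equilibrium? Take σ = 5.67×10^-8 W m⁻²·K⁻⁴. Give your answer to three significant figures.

Top-of-atmosphere balance: σT_e⁴ = S(1−α)/4 = 2294 W m⁻² → T_e = 448.5 K.
With N = 2 opaque layers, T_s = (N+1)^(1/4)·T_e = 3^(1/4)·448.5 = 590.3 K.

590 K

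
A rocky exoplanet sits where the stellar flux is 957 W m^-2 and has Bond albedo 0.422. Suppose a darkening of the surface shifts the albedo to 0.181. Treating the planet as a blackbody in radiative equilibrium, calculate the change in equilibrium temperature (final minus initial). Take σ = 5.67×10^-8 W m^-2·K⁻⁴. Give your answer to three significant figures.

20.2 K

Initial: T₁ = [S(1−0.422)/(4σ)]^(1/4) = 222.2 K.
After:  T₂ = [957.0·0.819/(4σ)]^(1/4) = 242.5 K.
ΔT = T₂ − T₁ = 20.23 K.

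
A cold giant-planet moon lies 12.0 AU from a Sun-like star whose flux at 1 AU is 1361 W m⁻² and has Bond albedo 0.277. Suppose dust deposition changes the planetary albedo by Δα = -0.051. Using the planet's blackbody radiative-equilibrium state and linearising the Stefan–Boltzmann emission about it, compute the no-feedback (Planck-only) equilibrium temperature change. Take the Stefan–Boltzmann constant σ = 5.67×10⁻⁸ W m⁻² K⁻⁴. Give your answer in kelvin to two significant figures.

1.3 K

Flux at the orbit: S = 1361/(12.0)² = 9.451 W m⁻².
Unperturbed T_e = [9.451·(1−0.277)/(4σ)]^¼ = 74.09 K.
The change in absorbed flux is Δ[S(1−α)/4] = −SΔα/4 = 0.1205 W m⁻².
Linearising σT⁴ gives d(σT⁴)/dT = 4σT_e³ = 0.09223 W m⁻² per K.
ΔT₀ = ΔF/λ_P = 0.1205/0.09223 = 1.31 K.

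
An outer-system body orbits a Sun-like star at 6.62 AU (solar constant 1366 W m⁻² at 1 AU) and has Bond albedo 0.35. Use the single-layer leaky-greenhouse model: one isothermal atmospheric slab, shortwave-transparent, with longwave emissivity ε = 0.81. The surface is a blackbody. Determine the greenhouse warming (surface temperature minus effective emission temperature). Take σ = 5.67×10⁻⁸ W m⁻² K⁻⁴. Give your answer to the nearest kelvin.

Flux at the orbit: S = 1366/(6.62)² = 31.17 W m⁻².
Effective emission temperature (TOA balance): σT_e⁴ = S(1−α)/4 = 5.065 W m⁻² → T_e = 97.22 K.
Surface balance with a leaky layer gives σT_s⁴ = σT_e⁴·2/(2−ε), so T_s = T_e·[2/(2−0.81)]^(1/4) = 110.7 K.
Greenhouse warming: T_s − T_e = 13.47 K.

13 kelvin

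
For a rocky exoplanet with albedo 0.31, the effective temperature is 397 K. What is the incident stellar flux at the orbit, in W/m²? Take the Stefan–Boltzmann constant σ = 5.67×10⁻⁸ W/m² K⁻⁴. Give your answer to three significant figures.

8160 W/m²

Invert the energy balance for S: S = 4σT⁴/(1−α).
σT⁴ = 5.67×10⁻⁸·(397)⁴ = 1408 W/m².
S = 4·1408/0.69 = 8165 W/m².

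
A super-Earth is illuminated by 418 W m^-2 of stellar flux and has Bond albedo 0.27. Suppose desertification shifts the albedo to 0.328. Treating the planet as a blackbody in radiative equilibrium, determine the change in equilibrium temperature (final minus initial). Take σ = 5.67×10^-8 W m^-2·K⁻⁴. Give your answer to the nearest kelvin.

Initial: T₁ = [S(1−0.27)/(4σ)]^(1/4) = 191.5 K.
With α = 0.328, T₂ = 187.6 K.
Change: 187.6 − 191.5 = -3.923 K.

-4 kelvin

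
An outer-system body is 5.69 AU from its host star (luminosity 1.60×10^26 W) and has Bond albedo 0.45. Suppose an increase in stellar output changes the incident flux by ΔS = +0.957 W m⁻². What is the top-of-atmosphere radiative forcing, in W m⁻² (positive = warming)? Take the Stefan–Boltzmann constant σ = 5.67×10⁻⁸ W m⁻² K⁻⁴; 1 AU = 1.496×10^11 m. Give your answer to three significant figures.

0.132 W m⁻²

Orbital distance: d = 5.69 AU = 8.512×10^11 m.
Flux at the orbit: S = L/(4πd²) = 1.60×10^26/(4π·(8.51×10^11)²) = 17.57 W m⁻².
ΔF = Δ[S(1−α)]/4 = (1−0.45)·+0.957/4 = 0.1316 W m⁻².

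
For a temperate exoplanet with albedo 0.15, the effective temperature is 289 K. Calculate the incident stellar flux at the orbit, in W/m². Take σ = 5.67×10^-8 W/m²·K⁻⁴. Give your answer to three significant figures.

1860 W/m²

Invert the energy balance for S: S = 4σT⁴/(1−α).
σT⁴ = 5.67×10⁻⁸·(289)⁴ = 395.5 W/m².
So S = 4×395.5/(1−0.15) = 1861 W/m².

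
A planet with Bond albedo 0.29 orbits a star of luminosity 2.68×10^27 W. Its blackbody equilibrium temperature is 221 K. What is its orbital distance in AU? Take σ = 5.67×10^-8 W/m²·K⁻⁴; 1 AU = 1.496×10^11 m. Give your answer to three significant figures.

3.54 AU

The flux needed for this T is 4σT⁴/(1−0.29) = 762.0 W/m².
S = L/(4πd²) → d = √(L/4πS) = √(2.68×10^27/(4π·762.0)) = 5.290×10^11 m = 3.536 AU.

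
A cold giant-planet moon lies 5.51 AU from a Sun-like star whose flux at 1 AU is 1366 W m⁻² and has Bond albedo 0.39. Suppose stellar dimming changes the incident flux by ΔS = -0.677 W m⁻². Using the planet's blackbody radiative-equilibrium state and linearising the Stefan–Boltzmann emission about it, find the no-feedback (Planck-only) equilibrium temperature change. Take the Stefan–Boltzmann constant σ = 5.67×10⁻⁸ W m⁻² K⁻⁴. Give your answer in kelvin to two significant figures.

Irradiance scales as 1/d², so S = 1366 W m⁻² × (1/5.51)² = 44.99 W m⁻².
Reference equilibrium: T_e = [S(1−α)/(4σ)]^(1/4) = 104.9 K.
TOA radiative forcing: ΔF = (1−α)ΔS/4 = 0.61·(-0.677)/4 = -0.1032 W m⁻².
Planck response: λ_P = 4σT_e³ = 4·5.67×10⁻⁸·(104.9)³ = 0.2617 W m⁻²/K.
ΔT₀ = ΔF/λ_P = -0.1032/0.2617 = -0.395 K.

-0.39 kelvin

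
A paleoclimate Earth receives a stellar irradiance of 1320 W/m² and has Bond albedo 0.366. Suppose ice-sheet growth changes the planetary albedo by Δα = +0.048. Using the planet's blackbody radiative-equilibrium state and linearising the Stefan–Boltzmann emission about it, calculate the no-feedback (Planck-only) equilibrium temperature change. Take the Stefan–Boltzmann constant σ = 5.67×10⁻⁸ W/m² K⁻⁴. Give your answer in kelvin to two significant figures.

Reference equilibrium: T_e = [S(1−α)/(4σ)]^(1/4) = 246.5 K.
ΔF = −(S/4)Δα = −(1320/4)×(+0.048) = -15.84 W/m².
Planck response: λ_P = 4σT_e³ = 4·5.67×10⁻⁸·(246.5)³ = 3.396 W/m²/K.
So ΔT₀ = -15.84/3.396 = -4.66 K.

-4.7 kelvin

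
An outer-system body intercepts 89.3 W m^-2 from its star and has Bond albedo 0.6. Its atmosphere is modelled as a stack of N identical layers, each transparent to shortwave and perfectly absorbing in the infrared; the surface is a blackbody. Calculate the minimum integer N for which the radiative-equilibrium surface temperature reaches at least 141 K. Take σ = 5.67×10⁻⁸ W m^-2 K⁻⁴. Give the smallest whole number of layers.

2

Top-of-atmosphere balance: σT_e⁴ = S(1−α)/4 = 8.930 W m^-2 → T_e = 112.0 K.
Need (N+1)T_e⁴ ≥ T_s⁴, i.e. N+1 ≥ (141/112.0)⁴ = 2.510.
Rounding up, N = 2.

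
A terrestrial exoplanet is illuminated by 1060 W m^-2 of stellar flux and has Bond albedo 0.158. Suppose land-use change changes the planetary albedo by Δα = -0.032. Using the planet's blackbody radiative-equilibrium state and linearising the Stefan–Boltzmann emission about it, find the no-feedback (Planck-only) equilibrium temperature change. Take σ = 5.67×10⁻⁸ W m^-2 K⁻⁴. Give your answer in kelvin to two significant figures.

Unperturbed T_e = [1060·(1−0.158)/(4σ)]^¼ = 250.5 K.
ΔF = −(S/4)Δα = −(1060/4)×(-0.032) = 8.480 W m^-2.
Planck response: λ_P = 4σT_e³ = 4·5.67×10⁻⁸·(250.5)³ = 3.563 W m^-2/K.
So ΔT₀ = 8.480/3.563 = 2.38 K.

2.4 kelvin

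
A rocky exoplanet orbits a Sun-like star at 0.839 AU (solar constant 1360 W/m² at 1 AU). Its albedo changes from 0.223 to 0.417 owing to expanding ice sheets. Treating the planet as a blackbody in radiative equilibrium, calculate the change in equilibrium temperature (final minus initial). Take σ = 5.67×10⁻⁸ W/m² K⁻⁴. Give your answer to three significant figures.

-19.8 K

Flux at the orbit: S = 1360/(0.839)² = 1932 W/m².
With α = 0.223, T₁ = 285.2 K.
With α = 0.417, T₂ = 265.5 K.
Change: 265.5 − 285.2 = -19.77 K.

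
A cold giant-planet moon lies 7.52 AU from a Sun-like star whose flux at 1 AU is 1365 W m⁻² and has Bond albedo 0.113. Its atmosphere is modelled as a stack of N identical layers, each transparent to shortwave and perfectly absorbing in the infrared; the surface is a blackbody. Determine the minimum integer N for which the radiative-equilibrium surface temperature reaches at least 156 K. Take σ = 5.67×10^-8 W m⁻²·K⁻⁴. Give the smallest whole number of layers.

Flux at the orbit: S = 1365/(7.52)² = 24.14 W m⁻².
The effective emission temperature is T_e = [S(1−α)/(4σ)]^¼ = 98.57 K.
Need (N+1)T_e⁴ ≥ T_s⁴, i.e. N+1 ≥ (156/98.57)⁴ = 6.274.
So N ≥ 5.274; the smallest integer is N = 6.

6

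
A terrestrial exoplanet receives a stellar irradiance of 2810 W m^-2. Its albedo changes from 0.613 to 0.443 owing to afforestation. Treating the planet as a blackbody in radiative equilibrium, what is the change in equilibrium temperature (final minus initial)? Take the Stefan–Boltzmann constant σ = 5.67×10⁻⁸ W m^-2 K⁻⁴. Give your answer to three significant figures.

25.1 kelvin

Initial: T₁ = [S(1−0.613)/(4σ)]^(1/4) = 263.1 K.
With α = 0.443, T₂ = 288.2 K.
ΔT = T₂ − T₁ = 25.08 K.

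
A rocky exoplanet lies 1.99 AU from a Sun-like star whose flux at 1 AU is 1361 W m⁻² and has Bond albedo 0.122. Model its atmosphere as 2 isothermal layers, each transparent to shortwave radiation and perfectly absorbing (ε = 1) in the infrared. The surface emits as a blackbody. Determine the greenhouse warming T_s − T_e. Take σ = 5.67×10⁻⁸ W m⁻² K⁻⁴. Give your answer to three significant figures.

Irradiance scales as 1/d², so S = 1361 W m⁻² × (1/1.99)² = 343.7 W m⁻².
The effective emission temperature is T_e = [S(1−α)/(4σ)]^¼ = 191.0 K.
T_s = (N+1)^(1/4)·T_e = 251.4 K.
So the greenhouse effect raises the surface by 251.4 − 191.0 = 60.37 K.

60.4 K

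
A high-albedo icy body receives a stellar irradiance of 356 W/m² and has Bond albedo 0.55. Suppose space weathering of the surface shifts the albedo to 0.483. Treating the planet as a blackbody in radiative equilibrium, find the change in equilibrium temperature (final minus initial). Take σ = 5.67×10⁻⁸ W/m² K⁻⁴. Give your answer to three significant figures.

Before: T₁ = [356.0·0.45/(4σ)]^(1/4) = 163.0 K.
After:  T₂ = [356.0·0.517/(4σ)]^(1/4) = 168.8 K.
ΔT = T₂ − T₁ = 5.756 K.

5.76 K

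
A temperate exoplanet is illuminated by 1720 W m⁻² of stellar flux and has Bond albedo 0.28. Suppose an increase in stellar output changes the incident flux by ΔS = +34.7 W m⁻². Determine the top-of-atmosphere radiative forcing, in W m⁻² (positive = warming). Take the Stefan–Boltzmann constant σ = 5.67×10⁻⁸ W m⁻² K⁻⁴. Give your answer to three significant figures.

6.25 W m⁻²

ΔF = Δ[S(1−α)]/4 = (1−0.28)·+34.7/4 = 6.246 W m⁻².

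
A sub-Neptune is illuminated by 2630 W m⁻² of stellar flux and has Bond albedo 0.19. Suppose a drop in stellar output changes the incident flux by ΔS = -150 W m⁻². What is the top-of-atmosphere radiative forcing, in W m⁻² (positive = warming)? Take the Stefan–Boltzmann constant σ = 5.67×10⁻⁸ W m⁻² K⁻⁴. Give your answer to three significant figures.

TOA radiative forcing: ΔF = (1−α)ΔS/4 = 0.81·(-150)/4 = -30.38 W m⁻².

-30.4 W m⁻²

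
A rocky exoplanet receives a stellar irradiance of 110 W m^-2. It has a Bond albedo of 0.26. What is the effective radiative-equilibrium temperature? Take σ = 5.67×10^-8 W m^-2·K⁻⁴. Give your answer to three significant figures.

The planet absorbs (1−α)S over its disc πR² and re-emits over 4πR², so the mean absorbed flux is (1−0.26)·110.0/4 = 20.35 W m^-2.
Set σT⁴ = 20.35 → T = (20.35/σ)^(1/4) = 137.6 K.

138 K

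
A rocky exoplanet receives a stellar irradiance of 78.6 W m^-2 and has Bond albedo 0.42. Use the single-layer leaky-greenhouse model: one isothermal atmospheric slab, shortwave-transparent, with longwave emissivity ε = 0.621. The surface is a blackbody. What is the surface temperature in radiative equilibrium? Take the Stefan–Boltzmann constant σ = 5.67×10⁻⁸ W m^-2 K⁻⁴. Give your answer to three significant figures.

131 kelvin

Effective emission temperature (TOA balance): σT_e⁴ = S(1−α)/4 = 11.40 W m^-2 → T_e = 119.1 K.
The surface balance (absorbed SW + ε·downward IR = σT_s⁴) with T_a⁴ = T_s⁴/2 reduces to T_s = T_e·[2/(2−ε)]^¼ = 130.7 K.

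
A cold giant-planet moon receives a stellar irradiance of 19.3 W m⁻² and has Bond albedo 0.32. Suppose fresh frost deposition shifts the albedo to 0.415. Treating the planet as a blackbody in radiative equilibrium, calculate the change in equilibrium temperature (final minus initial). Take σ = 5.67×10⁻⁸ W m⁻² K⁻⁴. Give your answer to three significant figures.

Initial: T₁ = [S(1−0.32)/(4σ)]^(1/4) = 87.22 K.
Final:   T₂ = [S(1−0.415)/(4σ)]^(1/4) = 84.00 K.
Change: 84.00 − 87.22 = -3.220 K.

-3.22 K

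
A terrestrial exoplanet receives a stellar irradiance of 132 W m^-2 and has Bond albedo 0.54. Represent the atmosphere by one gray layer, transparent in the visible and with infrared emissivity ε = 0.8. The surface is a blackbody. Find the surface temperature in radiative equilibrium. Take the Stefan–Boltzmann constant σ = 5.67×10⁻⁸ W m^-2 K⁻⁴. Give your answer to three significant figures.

145 kelvin

The planet radiates to space at T_e = [S(1−α)/(4σ)]^(1/4) = 127.9 K.
Surface balance with a leaky layer gives σT_s⁴ = σT_e⁴·2/(2−ε), so T_s = T_e·[2/(2−0.8)]^(1/4) = 145.3 K.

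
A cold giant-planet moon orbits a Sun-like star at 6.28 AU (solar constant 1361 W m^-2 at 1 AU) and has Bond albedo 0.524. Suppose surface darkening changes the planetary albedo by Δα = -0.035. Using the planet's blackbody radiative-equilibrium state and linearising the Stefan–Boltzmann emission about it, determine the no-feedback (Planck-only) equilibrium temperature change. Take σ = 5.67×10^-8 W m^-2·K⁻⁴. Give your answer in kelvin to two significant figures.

By the inverse-square law, S = 1361/6.28² = 34.51 W m^-2.
Unperturbed T_e = [34.51·(1−0.524)/(4σ)]^¼ = 92.25 K.
ΔF = −(S/4)Δα = −(34.51/4)×(-0.035) = 0.3020 W m^-2.
Planck response: λ_P = 4σT_e³ = 4·5.67×10⁻⁸·(92.25)³ = 0.1781 W m^-2/K.
Hence the no-feedback warming is ΔF/(4σT_e³) = 1.70 K.

1.7 K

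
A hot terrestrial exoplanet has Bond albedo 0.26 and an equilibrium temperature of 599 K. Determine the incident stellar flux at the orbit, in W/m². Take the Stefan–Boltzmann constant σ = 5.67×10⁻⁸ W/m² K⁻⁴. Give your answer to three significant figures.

39500 W/m²

From S(1−α)/4 = σT⁴: S = 4σT⁴/(1−α).
The emitted flux is σT⁴ = 7299 W/m².
So S = 4×7299/(1−0.26) = 39460 W/m².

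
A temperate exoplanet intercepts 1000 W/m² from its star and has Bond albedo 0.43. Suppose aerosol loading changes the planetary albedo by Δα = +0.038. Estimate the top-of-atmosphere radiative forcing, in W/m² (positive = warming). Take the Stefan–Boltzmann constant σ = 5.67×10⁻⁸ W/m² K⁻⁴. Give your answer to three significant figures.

-9.50 W/m²

ΔF = −(S/4)Δα = −(1000/4)×(+0.038) = -9.500 W/m².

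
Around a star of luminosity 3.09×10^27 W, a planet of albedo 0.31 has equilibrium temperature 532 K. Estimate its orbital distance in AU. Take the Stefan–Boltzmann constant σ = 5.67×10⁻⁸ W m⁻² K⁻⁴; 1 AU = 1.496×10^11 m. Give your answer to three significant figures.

0.646 AU

Energy balance gives S = 4σT⁴/(1−α) = 26330 W m⁻².
S = L/(4πd²) → d = √(L/4πS) = √(3.09×10^27/(4π·26330)) = 9.664×10^10 m = 0.6460 AU.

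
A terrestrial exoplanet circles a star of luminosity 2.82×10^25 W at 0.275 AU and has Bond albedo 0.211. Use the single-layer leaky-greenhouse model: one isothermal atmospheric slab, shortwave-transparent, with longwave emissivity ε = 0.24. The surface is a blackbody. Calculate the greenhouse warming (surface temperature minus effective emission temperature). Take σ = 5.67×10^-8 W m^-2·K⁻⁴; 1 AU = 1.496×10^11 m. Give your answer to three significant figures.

8.46 kelvin

d = 0.275 × 1.496×10^11 m = 4.114×10^10 m.
Spreading L over a sphere of radius d: S = 2.82×10^25/(4π·4.11×10^10²) = 1326 W m^-2.
Effective emission temperature (TOA balance): σT_e⁴ = S(1−α)/4 = 261.5 W m^-2 → T_e = 260.6 K.
Surface balance with a leaky layer gives σT_s⁴ = σT_e⁴·2/(2−ε), so T_s = T_e·[2/(2−0.24)]^(1/4) = 269.1 K.
Greenhouse warming: T_s − T_e = 8.463 K.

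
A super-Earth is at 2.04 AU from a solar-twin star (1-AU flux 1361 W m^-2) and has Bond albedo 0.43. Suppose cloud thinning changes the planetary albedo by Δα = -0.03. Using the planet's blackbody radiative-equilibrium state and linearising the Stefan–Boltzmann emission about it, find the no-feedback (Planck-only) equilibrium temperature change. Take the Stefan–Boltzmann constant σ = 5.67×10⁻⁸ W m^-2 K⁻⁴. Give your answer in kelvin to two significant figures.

Irradiance scales as 1/d², so S = 1361 W m^-2 × (1/2.04)² = 327.0 W m^-2.
Reference equilibrium: T_e = [S(1−α)/(4σ)]^(1/4) = 169.3 K.
ΔF = −(S/4)Δα = −(327.0/4)×(-0.03) = 2.453 W m^-2.
Linearising σT⁴ gives d(σT⁴)/dT = 4σT_e³ = 1.101 W m^-2 per K.
ΔT₀ = ΔF/λ_P = 2.453/1.101 = 2.23 K.

2.2 K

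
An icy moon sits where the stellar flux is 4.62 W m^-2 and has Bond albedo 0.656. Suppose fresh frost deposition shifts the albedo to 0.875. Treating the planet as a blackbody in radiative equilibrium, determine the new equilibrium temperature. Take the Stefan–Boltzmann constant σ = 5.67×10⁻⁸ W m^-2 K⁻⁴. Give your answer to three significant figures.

T₂ = [S(1−α₂)/(4σ)]^(1/4) = [4.620·0.125/(4σ)]^(1/4) = 39.95 K.

39.9 K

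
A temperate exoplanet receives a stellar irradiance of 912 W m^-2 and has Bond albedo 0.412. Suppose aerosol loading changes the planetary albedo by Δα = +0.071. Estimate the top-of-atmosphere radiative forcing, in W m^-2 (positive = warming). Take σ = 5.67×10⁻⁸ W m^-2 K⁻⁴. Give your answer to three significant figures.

ΔF = −(S/4)Δα = −(912.0/4)×(+0.071) = -16.19 W m^-2.

-16.2 W m^-2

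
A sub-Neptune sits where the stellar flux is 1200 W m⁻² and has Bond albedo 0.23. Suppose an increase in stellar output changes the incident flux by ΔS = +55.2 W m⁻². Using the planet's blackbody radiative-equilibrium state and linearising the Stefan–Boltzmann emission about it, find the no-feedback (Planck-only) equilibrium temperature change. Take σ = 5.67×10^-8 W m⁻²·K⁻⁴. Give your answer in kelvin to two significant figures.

Unperturbed T_e = [1200·(1−0.23)/(4σ)]^¼ = 252.6 K.
ΔF = Δ[S(1−α)]/4 = (1−0.23)·+55.2/4 = 10.63 W m⁻².
Linearising σT⁴ gives d(σT⁴)/dT = 4σT_e³ = 3.657 W m⁻² per K.
Hence the no-feedback warming is ΔF/(4σT_e³) = 2.91 K.

2.9 K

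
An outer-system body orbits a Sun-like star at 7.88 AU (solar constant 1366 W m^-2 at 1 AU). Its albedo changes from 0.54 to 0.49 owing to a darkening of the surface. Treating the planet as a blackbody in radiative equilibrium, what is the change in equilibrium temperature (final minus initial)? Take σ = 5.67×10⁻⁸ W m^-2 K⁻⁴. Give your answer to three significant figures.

By the inverse-square law, S = 1366/7.88² = 22.00 W m^-2.
Before: T₁ = [22.00·0.46/(4σ)]^(1/4) = 81.73 K.
With α = 0.49, T₂ = 83.87 K.
Change: 83.87 − 81.73 = 2.136 K.

2.14 K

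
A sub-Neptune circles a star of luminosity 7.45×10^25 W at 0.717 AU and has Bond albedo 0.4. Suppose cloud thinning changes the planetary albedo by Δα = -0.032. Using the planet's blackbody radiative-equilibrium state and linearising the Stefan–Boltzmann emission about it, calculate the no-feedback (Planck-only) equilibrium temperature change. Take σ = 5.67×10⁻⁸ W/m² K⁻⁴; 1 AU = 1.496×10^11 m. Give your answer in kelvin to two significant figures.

Orbital distance: d = 0.717 AU = 1.073×10^11 m.
S = L/(4πd²) = 515.3 W/m².
The baseline emission temperature is T_e = 192.1 K.
The change in absorbed flux is Δ[S(1−α)/4] = −SΔα/4 = 4.122 W/m².
The Planck feedback parameter is 4σT_e³ = 1.609 W/m²/K.
So ΔT₀ = 4.122/1.609 = 2.56 K.

2.6 kelvin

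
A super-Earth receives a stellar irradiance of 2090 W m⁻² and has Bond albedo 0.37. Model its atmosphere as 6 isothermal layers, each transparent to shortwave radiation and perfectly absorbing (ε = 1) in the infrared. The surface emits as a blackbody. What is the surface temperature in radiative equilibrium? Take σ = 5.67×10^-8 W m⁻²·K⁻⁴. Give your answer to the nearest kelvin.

The effective emission temperature is T_e = [S(1−α)/(4σ)]^¼ = 276.0 K.
With N = 6 opaque layers, T_s = (N+1)^(1/4)·T_e = 7^(1/4)·276.0 = 449.0 K.

449 K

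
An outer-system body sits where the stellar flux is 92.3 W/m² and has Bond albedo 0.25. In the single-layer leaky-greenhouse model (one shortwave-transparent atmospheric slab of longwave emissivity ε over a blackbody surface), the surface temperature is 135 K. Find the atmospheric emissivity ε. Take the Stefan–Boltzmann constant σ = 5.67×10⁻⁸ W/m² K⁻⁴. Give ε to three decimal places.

TOA balance gives T_e = 132.2 K.
Since (2−ε)/2 = (T_e/T_s)⁴ = 0.9189, ε = 0.1621.

0.162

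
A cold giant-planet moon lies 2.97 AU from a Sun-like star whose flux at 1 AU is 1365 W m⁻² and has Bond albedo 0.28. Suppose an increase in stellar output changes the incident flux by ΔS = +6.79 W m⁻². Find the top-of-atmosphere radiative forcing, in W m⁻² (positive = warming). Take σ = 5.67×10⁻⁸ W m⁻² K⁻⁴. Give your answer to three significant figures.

Flux at the orbit: S = 1365/(2.97)² = 154.7 W m⁻².
TOA radiative forcing: ΔF = (1−α)ΔS/4 = 0.72·(+6.79)/4 = 1.222 W m⁻².

1.22 W m⁻²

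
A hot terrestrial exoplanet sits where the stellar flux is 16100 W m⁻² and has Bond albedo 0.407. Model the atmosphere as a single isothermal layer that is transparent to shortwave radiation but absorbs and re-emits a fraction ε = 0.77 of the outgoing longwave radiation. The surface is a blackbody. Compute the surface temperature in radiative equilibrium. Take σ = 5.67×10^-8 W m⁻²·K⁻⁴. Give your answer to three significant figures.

Effective emission temperature (TOA balance): σT_e⁴ = S(1−α)/4 = 2387 W m⁻² → T_e = 453.0 K.
The surface balance (absorbed SW + ε·downward IR = σT_s⁴) with T_a⁴ = T_s⁴/2 reduces to T_s = T_e·[2/(2−ε)]^¼ = 511.5 K.

511 K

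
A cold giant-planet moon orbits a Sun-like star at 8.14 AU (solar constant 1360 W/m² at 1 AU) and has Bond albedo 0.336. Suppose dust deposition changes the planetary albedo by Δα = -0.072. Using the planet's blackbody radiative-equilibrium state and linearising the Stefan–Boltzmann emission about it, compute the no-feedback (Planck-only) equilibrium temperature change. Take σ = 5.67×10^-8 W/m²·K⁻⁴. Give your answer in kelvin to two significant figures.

By the inverse-square law, S = 1360/8.14² = 20.53 W/m².
Unperturbed T_e = [20.53·(1−0.336)/(4σ)]^¼ = 88.04 K.
TOA radiative forcing: ΔF = −S·Δα/4 = −20.53·(-0.072)/4 = 0.3695 W/m².
Planck response: λ_P = 4σT_e³ = 4·5.67×10⁻⁸·(88.04)³ = 0.1548 W/m²/K.
Hence the no-feedback warming is ΔF/(4σT_e³) = 2.39 K.

2.4 kelvin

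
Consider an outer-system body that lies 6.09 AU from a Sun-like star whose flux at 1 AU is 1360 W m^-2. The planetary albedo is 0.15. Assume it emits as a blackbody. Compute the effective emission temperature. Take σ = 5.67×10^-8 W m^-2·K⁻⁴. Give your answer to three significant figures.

108 K

By the inverse-square law, S = 1360/6.09² = 36.67 W m^-2.
Averaging over the sphere, the absorbed flux is S(1−α)/4 = 7.792 W m^-2.
Set σT⁴ = 7.792 → T = (7.792/σ)^(1/4) = 108.3 K.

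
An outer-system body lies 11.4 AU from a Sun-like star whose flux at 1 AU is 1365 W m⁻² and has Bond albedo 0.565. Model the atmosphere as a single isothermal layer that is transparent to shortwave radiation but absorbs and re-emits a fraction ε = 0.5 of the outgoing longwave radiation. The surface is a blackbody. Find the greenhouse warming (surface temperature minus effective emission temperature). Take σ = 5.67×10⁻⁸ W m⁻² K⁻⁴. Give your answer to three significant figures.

Irradiance scales as 1/d², so S = 1365 W m⁻² × (1/11.4)² = 10.50 W m⁻².
Effective emission temperature (TOA balance): σT_e⁴ = S(1−α)/4 = 1.142 W m⁻² → T_e = 66.99 K.
For a single slab of emissivity ε, T_s⁴ = 2T_e⁴/(2−ε); thus T_s = 66.99·(1.333)^(1/4) = 71.99 K.
Greenhouse warming: T_s − T_e = 4.996 K.

5.00 K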